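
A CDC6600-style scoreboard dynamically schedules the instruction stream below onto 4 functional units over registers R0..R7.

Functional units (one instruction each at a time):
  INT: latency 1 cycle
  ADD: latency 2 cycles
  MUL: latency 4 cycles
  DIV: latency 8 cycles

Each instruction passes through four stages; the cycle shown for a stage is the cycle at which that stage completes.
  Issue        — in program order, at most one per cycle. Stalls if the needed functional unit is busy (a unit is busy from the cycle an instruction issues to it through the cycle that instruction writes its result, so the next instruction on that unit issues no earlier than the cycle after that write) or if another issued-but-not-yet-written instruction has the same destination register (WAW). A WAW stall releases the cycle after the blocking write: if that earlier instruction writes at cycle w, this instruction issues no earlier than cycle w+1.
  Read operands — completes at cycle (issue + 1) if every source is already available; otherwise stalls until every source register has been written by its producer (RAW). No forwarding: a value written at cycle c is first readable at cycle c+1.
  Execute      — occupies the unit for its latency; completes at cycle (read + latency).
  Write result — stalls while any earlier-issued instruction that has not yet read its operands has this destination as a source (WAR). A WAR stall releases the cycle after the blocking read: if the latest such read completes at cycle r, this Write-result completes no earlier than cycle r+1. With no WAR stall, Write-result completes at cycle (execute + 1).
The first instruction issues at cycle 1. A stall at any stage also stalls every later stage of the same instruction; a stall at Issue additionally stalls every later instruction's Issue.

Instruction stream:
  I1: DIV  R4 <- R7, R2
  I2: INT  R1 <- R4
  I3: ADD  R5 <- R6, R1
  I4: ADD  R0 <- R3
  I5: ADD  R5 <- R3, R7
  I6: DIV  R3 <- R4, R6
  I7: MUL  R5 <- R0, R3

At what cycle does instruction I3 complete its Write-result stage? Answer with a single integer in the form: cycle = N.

cycle = 18

c1: I1→DIV
c2: I1 RO; I2→INT
c3: I3→ADD
c10: I1 EX
c11: I1 WR R4
c12: I2 RO
c13: I2 EX
c14: I2 WR R1
c15: I3 RO
c17: I3 EX
c18: I3 WR R5
c19: I4→ADD
c20: I4 RO
c22: I4 EX
c23: I4 WR R0
c24: I5→ADD
c25: I5 RO; I6→DIV
c26: I6 RO
c27: I5 EX
c28: I5 WR R5
c29: I7→MUL
c34: I6 EX
c35: I6 WR R3
c36: I7 RO
c40: I7 EX
c41: I7 WR R5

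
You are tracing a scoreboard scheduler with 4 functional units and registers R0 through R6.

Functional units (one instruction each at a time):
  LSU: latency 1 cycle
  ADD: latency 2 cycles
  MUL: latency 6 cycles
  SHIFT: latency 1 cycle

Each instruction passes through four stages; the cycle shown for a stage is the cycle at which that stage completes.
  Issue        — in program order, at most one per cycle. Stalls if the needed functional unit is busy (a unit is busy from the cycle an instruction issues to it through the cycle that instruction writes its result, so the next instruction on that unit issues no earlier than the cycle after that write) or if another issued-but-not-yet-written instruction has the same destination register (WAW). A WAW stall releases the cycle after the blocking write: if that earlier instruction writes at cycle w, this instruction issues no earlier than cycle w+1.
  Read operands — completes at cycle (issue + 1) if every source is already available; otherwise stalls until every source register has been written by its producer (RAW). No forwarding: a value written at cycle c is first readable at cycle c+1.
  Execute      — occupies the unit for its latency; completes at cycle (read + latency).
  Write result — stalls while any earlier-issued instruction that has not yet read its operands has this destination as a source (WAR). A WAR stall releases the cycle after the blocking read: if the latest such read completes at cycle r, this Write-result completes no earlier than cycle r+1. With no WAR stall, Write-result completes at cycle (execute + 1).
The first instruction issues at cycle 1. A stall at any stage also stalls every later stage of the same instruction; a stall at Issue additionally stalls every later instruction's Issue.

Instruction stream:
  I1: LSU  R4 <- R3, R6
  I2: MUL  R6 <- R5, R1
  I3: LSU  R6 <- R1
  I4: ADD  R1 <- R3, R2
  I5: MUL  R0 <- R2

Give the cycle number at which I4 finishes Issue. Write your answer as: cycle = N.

1) issue 1, read 2, done 3, write 4
2) issue 2, read 3, done 9, write 10
3) issue 11, read 12, done 13, write 14  <WAW R6: wait I2 write@10>
4) issue 12, read 13, done 15, write 16
5) issue 13, read 14, done 20, write 21

cycle = 12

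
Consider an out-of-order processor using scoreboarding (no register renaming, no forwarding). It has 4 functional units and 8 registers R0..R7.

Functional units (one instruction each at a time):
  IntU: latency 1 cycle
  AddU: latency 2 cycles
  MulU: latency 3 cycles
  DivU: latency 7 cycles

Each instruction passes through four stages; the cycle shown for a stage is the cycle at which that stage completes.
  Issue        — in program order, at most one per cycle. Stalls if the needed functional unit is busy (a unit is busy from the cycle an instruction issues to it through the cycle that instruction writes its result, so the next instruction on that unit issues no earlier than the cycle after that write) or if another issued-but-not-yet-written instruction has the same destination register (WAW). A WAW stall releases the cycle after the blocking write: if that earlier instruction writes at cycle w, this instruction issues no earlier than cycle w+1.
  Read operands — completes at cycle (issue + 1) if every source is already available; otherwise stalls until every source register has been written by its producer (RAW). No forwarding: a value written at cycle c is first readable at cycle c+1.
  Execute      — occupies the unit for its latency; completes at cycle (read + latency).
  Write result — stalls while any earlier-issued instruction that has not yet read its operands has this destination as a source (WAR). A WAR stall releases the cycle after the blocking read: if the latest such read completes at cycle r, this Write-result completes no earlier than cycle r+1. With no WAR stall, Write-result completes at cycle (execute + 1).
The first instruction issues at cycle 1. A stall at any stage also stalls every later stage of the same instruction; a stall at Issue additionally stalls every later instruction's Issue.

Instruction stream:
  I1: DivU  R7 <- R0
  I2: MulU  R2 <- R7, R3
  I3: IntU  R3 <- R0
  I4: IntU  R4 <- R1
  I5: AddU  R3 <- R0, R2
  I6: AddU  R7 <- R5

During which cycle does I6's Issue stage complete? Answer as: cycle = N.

I1 -> (1, 2, 9, 10)
I2 -> (2, 11, 14, 15)  // RAW R7: wait I1 write@10
I3 -> (3, 4, 5, 12)  // WAR R3: wait I2 read@11
I4 -> (13, 14, 15, 16)  // struct: IntU busy until I3 writes@12
I5 -> (14, 16, 18, 19)  // RAW R2: wait I2 write@15
I6 -> (20, 21, 23, 24)  // struct: AddU busy until I5 writes@19

cycle = 20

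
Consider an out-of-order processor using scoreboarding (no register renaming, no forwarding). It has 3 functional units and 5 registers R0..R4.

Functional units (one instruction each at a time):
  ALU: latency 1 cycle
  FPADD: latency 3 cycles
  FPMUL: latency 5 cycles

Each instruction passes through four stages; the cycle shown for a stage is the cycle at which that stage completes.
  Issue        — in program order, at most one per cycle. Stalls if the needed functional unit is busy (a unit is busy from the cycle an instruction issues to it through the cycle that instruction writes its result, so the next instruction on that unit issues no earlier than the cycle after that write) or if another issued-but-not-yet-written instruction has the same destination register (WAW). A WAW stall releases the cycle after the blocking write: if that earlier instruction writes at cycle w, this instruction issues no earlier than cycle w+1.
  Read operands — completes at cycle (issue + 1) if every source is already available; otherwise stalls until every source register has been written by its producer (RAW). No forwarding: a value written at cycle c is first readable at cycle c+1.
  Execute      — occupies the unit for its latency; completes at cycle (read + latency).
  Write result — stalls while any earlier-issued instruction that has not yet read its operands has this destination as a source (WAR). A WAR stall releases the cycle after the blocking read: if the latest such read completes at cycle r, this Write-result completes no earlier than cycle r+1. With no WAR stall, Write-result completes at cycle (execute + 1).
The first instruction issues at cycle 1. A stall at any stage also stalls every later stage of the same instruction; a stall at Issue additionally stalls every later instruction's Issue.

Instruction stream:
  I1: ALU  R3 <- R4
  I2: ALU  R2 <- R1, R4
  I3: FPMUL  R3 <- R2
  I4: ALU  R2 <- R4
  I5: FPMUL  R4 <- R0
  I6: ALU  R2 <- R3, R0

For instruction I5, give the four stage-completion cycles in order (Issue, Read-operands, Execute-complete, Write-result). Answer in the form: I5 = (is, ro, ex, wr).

I5 = (16, 17, 22, 23)

[1] I1→ALU
[2] I1 RO
[3] I1 EX
[4] I1 WR R3
[5] I2→ALU
[6] I2 RO, I3→FPMUL
[7] I2 EX
[8] I2 WR R2
[9] I3 RO, I4→ALU
[10] I4 RO
[11] I4 EX
[12] I4 WR R2
[14] I3 EX
[15] I3 WR R3
[16] I5→FPMUL
[17] I5 RO, I6→ALU
[18] I6 RO
[19] I6 EX
[20] I6 WR R2
[22] I5 EX
[23] I5 WR R4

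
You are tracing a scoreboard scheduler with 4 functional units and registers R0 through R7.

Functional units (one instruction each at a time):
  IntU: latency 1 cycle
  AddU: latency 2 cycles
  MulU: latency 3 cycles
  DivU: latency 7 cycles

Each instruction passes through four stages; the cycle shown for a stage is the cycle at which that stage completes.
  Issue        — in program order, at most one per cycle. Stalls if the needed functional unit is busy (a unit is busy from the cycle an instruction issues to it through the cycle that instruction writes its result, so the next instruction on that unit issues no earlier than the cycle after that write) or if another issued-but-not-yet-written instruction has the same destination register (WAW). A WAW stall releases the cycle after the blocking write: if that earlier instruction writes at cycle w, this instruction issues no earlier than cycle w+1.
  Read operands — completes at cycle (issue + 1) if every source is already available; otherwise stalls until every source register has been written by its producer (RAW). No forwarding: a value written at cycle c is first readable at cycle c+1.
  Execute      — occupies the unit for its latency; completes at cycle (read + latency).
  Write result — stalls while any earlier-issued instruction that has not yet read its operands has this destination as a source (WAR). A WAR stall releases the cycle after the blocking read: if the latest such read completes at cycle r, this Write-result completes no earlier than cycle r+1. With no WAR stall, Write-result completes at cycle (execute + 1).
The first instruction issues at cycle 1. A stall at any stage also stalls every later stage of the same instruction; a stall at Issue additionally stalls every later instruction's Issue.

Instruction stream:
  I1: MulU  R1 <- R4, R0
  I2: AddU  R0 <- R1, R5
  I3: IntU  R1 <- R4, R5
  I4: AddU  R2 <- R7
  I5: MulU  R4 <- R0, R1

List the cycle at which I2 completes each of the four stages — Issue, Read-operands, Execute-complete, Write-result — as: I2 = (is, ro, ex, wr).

I1: IS=1 RO=2 EX=5 WR=6
I2: IS=2 RO=7 EX=9 WR=10  [RAW R1: wait I1 write@6]
I3: IS=7 RO=8 EX=9 WR=10  [WAW R1: wait I1 write@6]
I4: IS=11 RO=12 EX=14 WR=15  [struct: AddU busy until I2 writes@10]
I5: IS=12 RO=13 EX=16 WR=17

I2 = (2, 7, 9, 10)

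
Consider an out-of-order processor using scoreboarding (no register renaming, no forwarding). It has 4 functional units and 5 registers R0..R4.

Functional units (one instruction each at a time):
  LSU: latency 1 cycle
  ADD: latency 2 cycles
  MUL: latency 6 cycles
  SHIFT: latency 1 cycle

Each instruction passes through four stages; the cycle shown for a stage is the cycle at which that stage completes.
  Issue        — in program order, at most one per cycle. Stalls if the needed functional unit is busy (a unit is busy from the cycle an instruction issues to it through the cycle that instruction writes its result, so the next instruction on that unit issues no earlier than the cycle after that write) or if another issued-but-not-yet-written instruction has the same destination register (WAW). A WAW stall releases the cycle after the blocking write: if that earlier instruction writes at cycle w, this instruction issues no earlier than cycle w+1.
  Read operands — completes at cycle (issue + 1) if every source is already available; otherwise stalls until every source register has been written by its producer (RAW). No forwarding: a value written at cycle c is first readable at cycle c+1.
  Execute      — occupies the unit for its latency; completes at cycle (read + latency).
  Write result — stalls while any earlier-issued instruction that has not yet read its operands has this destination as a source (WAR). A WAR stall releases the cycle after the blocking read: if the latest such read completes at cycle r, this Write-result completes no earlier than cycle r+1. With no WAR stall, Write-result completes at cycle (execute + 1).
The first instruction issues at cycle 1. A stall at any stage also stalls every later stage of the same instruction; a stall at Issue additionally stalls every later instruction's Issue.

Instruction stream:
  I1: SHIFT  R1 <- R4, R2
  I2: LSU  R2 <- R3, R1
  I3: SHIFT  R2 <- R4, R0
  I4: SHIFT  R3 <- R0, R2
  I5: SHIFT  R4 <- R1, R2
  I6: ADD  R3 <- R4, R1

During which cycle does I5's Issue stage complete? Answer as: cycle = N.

I1 -> (1, 2, 3, 4)
I2 -> (2, 5, 6, 7)  // RAW R1: wait I1 write@4
I3 -> (8, 9, 10, 11)  // WAW R2: wait I2 write@7
I4 -> (12, 13, 14, 15)  // struct: SHIFT busy until I3 writes@11
I5 -> (16, 17, 18, 19)  // struct: SHIFT busy until I4 writes@15
I6 -> (17, 20, 22, 23)  // RAW R4: wait I5 write@19

cycle = 16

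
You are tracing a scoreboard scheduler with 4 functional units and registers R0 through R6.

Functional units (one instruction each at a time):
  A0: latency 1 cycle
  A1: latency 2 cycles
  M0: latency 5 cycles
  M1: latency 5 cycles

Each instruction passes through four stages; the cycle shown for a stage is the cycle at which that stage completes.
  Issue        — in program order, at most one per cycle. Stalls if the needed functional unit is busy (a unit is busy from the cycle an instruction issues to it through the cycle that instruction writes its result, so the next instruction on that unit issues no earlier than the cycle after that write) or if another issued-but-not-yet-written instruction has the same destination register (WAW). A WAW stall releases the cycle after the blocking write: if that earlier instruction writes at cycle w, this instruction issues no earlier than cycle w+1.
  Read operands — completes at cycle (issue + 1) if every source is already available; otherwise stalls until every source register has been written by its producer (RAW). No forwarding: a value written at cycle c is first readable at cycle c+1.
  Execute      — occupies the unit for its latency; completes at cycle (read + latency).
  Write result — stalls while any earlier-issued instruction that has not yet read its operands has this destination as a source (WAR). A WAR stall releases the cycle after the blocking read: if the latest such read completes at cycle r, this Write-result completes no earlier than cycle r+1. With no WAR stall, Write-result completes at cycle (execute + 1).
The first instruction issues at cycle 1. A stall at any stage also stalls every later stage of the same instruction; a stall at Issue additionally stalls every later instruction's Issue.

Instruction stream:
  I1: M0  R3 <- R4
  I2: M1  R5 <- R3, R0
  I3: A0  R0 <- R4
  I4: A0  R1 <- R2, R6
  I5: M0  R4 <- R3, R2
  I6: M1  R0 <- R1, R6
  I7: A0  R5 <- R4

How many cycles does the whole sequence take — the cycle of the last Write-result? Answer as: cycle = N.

c1: I1 dispatched to M0
c2: I1 operands ready · I2 dispatched to M1
c3: I3 dispatched to A0
c4: I3 operands ready
c5: I3 complete
c7: I1 complete
c8: R3←I1
c9: I2 operands ready
c10: R0←I3
c11: I4 dispatched to A0
c12: I4 operands ready · I5 dispatched to M0
c13: I4 complete · I5 operands ready
c14: I2 complete · R1←I4
c15: R5←I2
c16: I6 dispatched to M1
c17: I6 operands ready · I7 dispatched to A0
c18: I5 complete
c19: R4←I5
c20: I7 operands ready
c21: I7 complete
c22: I6 complete · R5←I7
c23: R0←I6

cycle = 23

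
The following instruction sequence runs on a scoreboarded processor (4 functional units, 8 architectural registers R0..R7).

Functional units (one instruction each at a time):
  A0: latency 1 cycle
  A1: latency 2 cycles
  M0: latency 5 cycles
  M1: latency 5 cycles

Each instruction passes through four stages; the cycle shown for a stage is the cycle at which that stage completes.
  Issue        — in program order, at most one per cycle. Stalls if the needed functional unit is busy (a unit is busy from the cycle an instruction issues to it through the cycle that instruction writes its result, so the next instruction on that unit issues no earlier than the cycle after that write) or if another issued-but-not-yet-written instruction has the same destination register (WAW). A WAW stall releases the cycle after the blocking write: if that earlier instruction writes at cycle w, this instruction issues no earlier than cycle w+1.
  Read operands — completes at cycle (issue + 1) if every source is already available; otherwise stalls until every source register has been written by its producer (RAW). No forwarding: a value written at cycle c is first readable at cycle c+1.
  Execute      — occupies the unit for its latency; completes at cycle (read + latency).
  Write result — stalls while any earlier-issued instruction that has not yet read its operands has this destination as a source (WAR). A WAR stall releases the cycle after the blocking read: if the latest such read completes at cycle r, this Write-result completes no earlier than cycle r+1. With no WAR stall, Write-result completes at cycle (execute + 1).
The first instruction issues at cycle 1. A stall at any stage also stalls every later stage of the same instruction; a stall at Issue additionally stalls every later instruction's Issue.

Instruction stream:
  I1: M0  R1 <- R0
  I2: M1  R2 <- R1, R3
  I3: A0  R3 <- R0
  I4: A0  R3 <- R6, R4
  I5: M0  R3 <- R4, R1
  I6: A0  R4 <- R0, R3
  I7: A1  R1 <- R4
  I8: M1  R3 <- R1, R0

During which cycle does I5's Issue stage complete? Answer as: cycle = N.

cycle = 15

cycle 1: I1 dispatched to M0
cycle 2: I1 operands ready · I2 dispatched to M1
cycle 3: I3 dispatched to A0
cycle 4: I3 operands ready
cycle 5: I3 complete
cycle 7: I1 complete
cycle 8: R1←I1
cycle 9: I2 operands ready
cycle 10: R3←I3
cycle 11: I4 dispatched to A0
cycle 12: I4 operands ready
cycle 13: I4 complete
cycle 14: I2 complete · R3←I4
cycle 15: R2←I2 · I5 dispatched to M0
cycle 16: I5 operands ready · I6 dispatched to A0
cycle 17: I7 dispatched to A1
cycle 21: I5 complete
cycle 22: R3←I5
cycle 23: I6 operands ready · I8 dispatched to M1
cycle 24: I6 complete
cycle 25: R4←I6
cycle 26: I7 operands ready
cycle 28: I7 complete
cycle 29: R1←I7
cycle 30: I8 operands ready
cycle 35: I8 complete
cycle 36: R3←I8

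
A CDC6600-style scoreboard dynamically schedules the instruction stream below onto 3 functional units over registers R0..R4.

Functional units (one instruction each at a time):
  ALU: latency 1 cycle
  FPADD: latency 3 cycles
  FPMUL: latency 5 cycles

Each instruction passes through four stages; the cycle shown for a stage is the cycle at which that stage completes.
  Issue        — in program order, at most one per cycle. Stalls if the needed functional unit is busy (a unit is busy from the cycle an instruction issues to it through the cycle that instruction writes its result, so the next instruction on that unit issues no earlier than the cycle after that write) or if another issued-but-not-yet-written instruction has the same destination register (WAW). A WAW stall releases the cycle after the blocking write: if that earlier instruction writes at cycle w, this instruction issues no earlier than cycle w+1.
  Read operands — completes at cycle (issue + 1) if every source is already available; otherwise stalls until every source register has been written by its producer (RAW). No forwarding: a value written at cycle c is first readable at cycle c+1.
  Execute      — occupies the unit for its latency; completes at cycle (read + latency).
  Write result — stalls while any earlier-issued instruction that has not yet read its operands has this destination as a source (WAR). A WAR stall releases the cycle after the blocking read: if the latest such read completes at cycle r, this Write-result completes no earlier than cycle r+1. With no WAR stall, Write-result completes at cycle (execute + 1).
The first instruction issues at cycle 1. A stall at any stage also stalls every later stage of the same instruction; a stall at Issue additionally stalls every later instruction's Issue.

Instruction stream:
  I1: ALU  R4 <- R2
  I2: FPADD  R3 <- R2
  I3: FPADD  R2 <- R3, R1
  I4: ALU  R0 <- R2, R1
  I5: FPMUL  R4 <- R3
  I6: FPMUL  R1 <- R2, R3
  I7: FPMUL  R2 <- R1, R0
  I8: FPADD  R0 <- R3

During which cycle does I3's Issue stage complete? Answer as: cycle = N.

cycle = 8

I1: IS=1 RO=2 EX=3 WR=4
I2: IS=2 RO=3 EX=6 WR=7
I3: IS=8 RO=9 EX=12 WR=13  [struct: FPADD busy until I2 writes@7]
I4: IS=9 RO=14 EX=15 WR=16  [RAW R2: wait I3 write@13]
I5: IS=10 RO=11 EX=16 WR=17
I6: IS=18 RO=19 EX=24 WR=25  [struct: FPMUL busy until I5 writes@17]
I7: IS=26 RO=27 EX=32 WR=33  [struct: FPMUL busy until I6 writes@25]
I8: IS=27 RO=28 EX=31 WR=32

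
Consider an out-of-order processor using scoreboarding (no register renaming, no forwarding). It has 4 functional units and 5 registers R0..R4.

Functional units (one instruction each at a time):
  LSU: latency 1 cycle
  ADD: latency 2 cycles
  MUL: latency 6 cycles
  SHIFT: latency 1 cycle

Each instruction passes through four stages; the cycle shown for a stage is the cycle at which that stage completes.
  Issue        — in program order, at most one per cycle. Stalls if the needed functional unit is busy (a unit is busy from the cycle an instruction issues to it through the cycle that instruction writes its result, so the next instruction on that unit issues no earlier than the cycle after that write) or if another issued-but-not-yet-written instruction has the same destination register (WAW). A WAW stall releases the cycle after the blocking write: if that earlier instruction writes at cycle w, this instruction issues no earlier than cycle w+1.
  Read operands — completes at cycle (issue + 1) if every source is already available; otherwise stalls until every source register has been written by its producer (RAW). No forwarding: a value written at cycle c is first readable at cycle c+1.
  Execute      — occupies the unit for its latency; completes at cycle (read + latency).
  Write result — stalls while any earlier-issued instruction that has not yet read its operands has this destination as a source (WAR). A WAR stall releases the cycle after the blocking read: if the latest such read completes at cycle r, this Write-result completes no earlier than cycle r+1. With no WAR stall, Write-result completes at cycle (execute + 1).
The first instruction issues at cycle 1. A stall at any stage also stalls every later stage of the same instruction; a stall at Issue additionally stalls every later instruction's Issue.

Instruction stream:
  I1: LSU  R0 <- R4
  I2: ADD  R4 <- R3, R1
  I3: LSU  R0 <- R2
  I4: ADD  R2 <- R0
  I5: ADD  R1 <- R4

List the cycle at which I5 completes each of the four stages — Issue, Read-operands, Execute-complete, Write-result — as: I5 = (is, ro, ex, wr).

I5 = (13, 14, 16, 17)

[1] I1 dispatched to LSU
[2] I1 operands ready, I2 dispatched to ADD
[3] I1 complete, I2 operands ready
[4] R0←I1
[5] I2 complete, I3 dispatched to LSU
[6] R4←I2, I3 operands ready
[7] I3 complete, I4 dispatched to ADD
[8] R0←I3
[9] I4 operands ready
[11] I4 complete
[12] R2←I4
[13] I5 dispatched to ADD
[14] I5 operands ready
[16] I5 complete
[17] R1←I5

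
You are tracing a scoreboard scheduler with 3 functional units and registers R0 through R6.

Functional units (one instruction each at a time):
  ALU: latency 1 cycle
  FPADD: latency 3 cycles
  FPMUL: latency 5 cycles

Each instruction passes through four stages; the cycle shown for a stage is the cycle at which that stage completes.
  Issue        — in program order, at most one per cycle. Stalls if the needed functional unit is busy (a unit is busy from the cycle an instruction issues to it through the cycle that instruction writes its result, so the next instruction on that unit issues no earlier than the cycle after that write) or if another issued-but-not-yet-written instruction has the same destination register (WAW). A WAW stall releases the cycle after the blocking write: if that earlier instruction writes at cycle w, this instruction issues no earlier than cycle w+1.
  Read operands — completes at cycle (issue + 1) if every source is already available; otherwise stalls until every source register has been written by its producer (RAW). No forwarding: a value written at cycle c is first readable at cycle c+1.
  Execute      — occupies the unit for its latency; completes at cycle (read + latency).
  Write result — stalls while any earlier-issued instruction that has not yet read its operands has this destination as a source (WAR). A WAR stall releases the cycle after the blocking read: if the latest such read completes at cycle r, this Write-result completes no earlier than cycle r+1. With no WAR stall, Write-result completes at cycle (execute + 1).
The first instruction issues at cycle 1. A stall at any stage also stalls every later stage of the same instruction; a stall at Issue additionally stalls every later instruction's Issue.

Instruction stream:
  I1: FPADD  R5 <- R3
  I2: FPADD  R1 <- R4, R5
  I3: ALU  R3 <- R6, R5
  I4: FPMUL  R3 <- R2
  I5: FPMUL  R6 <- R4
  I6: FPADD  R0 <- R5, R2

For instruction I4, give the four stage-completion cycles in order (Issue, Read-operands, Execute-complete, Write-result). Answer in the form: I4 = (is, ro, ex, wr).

I4 = (12, 13, 18, 19)

I1: IS=1 RO=2 EX=5 WR=6
I2: IS=7 RO=8 EX=11 WR=12  [struct: FPADD busy until I1 writes@6]
I3: IS=8 RO=9 EX=10 WR=11
I4: IS=12 RO=13 EX=18 WR=19  [WAW R3: wait I3 write@11]
I5: IS=20 RO=21 EX=26 WR=27  [struct: FPMUL busy until I4 writes@19]
I6: IS=21 RO=22 EX=25 WR=26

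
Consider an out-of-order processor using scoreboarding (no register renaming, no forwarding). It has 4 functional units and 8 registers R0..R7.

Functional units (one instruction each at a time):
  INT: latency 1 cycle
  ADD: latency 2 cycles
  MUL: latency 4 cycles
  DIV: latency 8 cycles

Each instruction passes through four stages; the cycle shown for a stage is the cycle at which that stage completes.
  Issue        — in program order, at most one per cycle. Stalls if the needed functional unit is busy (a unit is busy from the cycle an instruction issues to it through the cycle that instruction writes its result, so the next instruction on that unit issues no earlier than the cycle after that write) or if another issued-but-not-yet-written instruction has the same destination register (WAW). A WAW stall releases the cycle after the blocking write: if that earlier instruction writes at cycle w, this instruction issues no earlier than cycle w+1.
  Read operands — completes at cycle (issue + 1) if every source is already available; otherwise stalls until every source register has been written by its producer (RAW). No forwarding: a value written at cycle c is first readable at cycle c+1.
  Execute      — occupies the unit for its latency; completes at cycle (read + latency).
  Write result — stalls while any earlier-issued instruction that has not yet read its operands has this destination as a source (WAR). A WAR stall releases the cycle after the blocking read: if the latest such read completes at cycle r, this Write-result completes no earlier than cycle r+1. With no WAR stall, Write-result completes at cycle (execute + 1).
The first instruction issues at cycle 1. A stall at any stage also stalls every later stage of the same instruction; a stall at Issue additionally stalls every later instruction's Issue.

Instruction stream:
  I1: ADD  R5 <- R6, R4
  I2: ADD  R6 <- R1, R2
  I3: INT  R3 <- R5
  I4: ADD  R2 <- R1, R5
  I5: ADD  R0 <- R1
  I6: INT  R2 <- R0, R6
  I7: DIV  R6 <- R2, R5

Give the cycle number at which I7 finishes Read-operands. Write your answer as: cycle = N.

cycle = 24

[1] I1 issues→ADD
[2] I1 reads
[4] I1 exec-done
[5] I1 writes R5
[6] I2 issues→ADD
[7] I2 reads | I3 issues→INT
[8] I3 reads
[9] I2 exec-done | I3 exec-done
[10] I2 writes R6 | I3 writes R3
[11] I4 issues→ADD
[12] I4 reads
[14] I4 exec-done
[15] I4 writes R2
[16] I5 issues→ADD
[17] I5 reads | I6 issues→INT
[18] I7 issues→DIV
[19] I5 exec-done
[20] I5 writes R0
[21] I6 reads
[22] I6 exec-done
[23] I6 writes R2
[24] I7 reads
[32] I7 exec-done
[33] I7 writes R6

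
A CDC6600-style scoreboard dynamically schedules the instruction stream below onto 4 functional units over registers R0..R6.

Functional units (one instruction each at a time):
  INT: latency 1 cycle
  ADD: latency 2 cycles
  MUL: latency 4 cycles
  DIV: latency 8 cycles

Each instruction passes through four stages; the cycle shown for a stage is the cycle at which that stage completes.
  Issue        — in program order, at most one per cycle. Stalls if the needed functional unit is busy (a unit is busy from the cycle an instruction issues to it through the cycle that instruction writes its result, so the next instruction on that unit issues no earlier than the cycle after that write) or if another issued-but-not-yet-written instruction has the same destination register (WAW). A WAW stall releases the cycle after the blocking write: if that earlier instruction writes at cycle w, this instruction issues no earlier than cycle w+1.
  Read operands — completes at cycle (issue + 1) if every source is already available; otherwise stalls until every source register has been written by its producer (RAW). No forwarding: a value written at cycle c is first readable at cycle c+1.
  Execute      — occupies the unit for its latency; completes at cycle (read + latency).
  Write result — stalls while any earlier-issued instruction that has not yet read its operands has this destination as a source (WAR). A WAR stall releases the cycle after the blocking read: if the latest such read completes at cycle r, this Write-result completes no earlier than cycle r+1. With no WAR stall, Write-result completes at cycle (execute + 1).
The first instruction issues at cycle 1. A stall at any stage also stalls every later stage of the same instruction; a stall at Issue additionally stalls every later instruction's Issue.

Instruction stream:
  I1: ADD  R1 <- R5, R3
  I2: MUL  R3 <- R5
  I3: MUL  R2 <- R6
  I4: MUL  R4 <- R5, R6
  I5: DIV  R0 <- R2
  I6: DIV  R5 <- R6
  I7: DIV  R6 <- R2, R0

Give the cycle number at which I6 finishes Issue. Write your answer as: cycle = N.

cycle 1: I1 dispatched to ADD
cycle 2: I1 operands ready, I2 dispatched to MUL
cycle 3: I2 operands ready
cycle 4: I1 complete
cycle 5: R1←I1
cycle 7: I2 complete
cycle 8: R3←I2
cycle 9: I3 dispatched to MUL
cycle 10: I3 operands ready
cycle 14: I3 complete
cycle 15: R2←I3
cycle 16: I4 dispatched to MUL
cycle 17: I4 operands ready, I5 dispatched to DIV
cycle 18: I5 operands ready
cycle 21: I4 complete
cycle 22: R4←I4
cycle 26: I5 complete
cycle 27: R0←I5
cycle 28: I6 dispatched to DIV
cycle 29: I6 operands ready
cycle 37: I6 complete
cycle 38: R5←I6
cycle 39: I7 dispatched to DIV
cycle 40: I7 operands ready
cycle 48: I7 complete
cycle 49: R6←I7

cycle = 28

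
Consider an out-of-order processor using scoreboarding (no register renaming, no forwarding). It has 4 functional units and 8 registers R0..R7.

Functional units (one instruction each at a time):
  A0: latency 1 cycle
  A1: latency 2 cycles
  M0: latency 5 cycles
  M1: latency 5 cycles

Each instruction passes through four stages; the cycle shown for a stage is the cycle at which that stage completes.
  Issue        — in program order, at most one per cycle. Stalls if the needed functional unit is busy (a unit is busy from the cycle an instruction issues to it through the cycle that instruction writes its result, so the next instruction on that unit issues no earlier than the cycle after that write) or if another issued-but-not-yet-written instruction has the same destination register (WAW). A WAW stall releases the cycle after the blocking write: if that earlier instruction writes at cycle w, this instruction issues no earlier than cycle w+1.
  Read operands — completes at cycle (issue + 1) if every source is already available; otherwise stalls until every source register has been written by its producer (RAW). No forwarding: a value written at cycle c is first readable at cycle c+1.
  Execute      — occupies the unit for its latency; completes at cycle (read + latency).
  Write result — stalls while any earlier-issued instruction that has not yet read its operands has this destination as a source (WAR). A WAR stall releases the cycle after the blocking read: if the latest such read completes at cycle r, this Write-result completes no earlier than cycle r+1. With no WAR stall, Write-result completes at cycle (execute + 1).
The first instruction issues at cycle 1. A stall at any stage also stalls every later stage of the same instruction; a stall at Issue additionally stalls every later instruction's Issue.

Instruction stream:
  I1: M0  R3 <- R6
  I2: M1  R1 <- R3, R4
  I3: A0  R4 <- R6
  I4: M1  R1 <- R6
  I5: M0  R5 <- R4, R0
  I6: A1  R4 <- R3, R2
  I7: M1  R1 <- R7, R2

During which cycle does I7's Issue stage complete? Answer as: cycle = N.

I1 -> (1, 2, 7, 8)
I2 -> (2, 9, 14, 15)  // RAW R3: wait I1 write@8
I3 -> (3, 4, 5, 10)  // WAR R4: wait I2 read@9
I4 -> (16, 17, 22, 23)  // struct: M1 busy until I2 writes@15
I5 -> (17, 18, 23, 24)
I6 -> (18, 19, 21, 22)
I7 -> (24, 25, 30, 31)  // struct: M1 busy until I4 writes@23

cycle = 24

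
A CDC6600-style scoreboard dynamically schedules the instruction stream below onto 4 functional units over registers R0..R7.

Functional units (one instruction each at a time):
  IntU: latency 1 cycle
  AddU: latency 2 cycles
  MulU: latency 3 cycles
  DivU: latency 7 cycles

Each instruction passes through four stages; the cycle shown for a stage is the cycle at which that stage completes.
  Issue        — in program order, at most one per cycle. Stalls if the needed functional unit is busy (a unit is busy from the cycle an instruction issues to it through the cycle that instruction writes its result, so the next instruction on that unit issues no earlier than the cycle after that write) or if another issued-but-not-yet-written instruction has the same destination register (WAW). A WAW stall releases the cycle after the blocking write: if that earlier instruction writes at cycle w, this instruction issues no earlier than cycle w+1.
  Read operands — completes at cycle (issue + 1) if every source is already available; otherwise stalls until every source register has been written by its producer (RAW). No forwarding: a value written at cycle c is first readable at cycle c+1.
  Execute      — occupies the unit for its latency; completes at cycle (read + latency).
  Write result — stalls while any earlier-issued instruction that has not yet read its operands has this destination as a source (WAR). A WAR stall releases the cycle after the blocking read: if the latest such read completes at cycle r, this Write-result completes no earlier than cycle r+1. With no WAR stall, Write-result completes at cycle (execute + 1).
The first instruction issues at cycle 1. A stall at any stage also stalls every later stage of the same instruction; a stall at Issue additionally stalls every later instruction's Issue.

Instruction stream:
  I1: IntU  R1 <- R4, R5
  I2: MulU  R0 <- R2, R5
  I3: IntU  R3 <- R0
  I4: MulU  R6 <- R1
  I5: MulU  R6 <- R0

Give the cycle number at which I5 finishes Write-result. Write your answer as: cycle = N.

I1 -> (1, 2, 3, 4)
I2 -> (2, 3, 6, 7)
I3 -> (5, 8, 9, 10)  // struct: IntU busy until I1 writes@4, RAW R0: wait I2 write@7
I4 -> (8, 9, 12, 13)  // struct: MulU busy until I2 writes@7
I5 -> (14, 15, 18, 19)  // struct: MulU busy until I4 writes@13

cycle = 19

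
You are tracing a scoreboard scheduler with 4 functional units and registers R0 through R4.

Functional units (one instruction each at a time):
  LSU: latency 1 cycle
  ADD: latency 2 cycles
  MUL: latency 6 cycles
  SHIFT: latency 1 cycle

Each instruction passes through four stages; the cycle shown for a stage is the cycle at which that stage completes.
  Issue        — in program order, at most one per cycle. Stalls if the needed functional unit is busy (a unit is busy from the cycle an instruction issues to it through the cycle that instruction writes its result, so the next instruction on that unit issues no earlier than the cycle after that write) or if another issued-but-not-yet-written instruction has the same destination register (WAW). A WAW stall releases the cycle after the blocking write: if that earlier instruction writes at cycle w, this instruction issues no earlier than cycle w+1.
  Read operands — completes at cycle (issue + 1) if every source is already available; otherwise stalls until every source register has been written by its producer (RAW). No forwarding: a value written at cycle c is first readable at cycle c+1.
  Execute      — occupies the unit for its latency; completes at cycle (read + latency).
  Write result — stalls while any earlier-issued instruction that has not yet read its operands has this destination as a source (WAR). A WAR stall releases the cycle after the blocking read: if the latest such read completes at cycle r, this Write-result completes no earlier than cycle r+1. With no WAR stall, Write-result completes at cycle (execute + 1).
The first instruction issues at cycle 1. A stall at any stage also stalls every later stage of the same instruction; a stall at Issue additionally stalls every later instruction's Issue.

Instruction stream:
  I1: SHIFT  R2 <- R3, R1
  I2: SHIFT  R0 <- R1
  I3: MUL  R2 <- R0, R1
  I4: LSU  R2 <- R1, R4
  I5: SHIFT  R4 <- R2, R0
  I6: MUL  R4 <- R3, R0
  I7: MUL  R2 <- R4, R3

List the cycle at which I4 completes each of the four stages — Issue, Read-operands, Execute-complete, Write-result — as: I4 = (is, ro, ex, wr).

I4 = (17, 18, 19, 20)

t=1  I1→SHIFT
t=2  I1 RO
t=3  I1 EX
t=4  I1 WR R2
t=5  I2→SHIFT
t=6  I2 RO, I3→MUL
t=7  I2 EX
t=8  I2 WR R0
t=9  I3 RO
t=15  I3 EX
t=16  I3 WR R2
t=17  I4→LSU
t=18  I4 RO, I5→SHIFT
t=19  I4 EX
t=20  I4 WR R2
t=21  I5 RO
t=22  I5 EX
t=23  I5 WR R4
t=24  I6→MUL
t=25  I6 RO
t=31  I6 EX
t=32  I6 WR R4
t=33  I7→MUL
t=34  I7 RO
t=40  I7 EX
t=41  I7 WR R2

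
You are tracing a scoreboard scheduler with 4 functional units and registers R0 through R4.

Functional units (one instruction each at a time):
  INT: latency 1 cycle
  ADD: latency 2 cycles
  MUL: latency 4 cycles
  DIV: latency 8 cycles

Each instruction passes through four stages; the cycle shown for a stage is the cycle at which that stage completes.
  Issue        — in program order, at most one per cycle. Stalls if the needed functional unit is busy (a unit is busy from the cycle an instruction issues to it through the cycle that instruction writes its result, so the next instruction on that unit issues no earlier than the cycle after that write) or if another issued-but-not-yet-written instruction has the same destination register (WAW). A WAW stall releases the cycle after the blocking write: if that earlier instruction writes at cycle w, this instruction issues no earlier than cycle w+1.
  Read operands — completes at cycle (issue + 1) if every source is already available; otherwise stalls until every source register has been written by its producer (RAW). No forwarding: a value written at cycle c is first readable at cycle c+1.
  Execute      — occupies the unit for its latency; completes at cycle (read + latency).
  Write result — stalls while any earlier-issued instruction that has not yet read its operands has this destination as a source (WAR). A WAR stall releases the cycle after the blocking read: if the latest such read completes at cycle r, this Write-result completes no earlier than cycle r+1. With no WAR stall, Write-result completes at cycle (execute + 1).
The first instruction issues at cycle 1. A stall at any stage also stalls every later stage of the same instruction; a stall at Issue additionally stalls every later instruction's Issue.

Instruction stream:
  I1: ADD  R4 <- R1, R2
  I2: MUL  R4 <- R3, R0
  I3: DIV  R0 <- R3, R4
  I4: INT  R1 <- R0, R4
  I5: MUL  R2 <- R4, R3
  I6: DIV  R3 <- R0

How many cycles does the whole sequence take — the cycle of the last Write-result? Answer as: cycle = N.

cycle = 33

[1] I1→ADD
[2] I1 RO
[4] I1 EX
[5] I1 WR R4
[6] I2→MUL
[7] I2 RO · I3→DIV
[8] I4→INT
[11] I2 EX
[12] I2 WR R4
[13] I3 RO · I5→MUL
[14] I5 RO
[18] I5 EX
[19] I5 WR R2
[21] I3 EX
[22] I3 WR R0
[23] I4 RO · I6→DIV
[24] I4 EX · I6 RO
[25] I4 WR R1
[32] I6 EX
[33] I6 WR R3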